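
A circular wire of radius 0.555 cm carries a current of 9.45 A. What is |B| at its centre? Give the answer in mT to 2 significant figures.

B ≈ 1.1 mT

At the centre of a circular loop the Biot–Savart law gives B = μ₀I/(2R).
B = (4π×10⁻⁷ × 9.45) / (2 × 0.00555) = 1.07×10⁻³ T.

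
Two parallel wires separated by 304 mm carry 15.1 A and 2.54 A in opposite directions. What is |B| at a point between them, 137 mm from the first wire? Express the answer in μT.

B ≈ 25.1 μT

Each long wire gives B = μ₀I/(2πd). Distances are d₁ = 0.137 m and d₂ = 0.167 m.
B₁ = 2.20×10⁻⁵ T, B₂ = 3.04×10⁻⁶ T.
Between antiparallel currents both contributions point the same way, so they add. B = B₁ + B₂ = 2.20×10⁻⁵ + 3.04×10⁻⁶ = 2.51×10⁻⁵ T.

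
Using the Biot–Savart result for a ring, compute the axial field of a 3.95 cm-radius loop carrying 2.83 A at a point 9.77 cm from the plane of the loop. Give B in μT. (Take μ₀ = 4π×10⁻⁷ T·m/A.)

On the axis of a circular loop, B = μ₀IR² / [2(R²+z²)^(3/2)].
R² + z² = (0.0395)² + (0.0977)² = 0.01111 m², and (R²+z²)^(3/2) = 1.17×10⁻³ m³.
B = (4π×10⁻⁷ × 2.83 × 0.00156) / (2 × 1.17×10⁻³) = 2.37×10⁻⁶ T.

B ≈ 2.37 μT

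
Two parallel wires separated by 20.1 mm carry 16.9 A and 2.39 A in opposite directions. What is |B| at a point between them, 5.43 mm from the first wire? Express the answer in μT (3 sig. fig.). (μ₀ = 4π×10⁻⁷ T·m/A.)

B ≈ 655 μT

Each long wire gives B = μ₀I/(2πd). Distances are d₁ = 0.00543 m and d₂ = 0.01467 m.
B₁ = 6.22×10⁻⁴ T, B₂ = 3.26×10⁻⁵ T.
Between antiparallel currents both contributions point the same way, so they add. B = B₁ + B₂ = 6.22×10⁻⁴ + 3.26×10⁻⁵ = 6.55×10⁻⁴ T.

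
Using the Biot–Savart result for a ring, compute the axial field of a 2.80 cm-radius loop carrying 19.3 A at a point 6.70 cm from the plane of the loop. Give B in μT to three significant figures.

B ≈ 24.8 μT

On the axis of a circular loop, B = μ₀IR² / [2(R²+z²)^(3/2)].
R² + z² = (0.028)² + (0.067)² = 0.005273 m², and (R²+z²)^(3/2) = 3.83×10⁻⁴ m³.
B = (4π×10⁻⁷ × 19.3 × 0.000784) / (2 × 3.83×10⁻⁴) = 2.48×10⁻⁵ T.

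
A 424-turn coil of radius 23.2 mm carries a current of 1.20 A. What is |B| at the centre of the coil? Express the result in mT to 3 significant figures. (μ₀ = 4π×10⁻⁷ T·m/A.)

For an N-turn flat coil, B = Nμ₀I/(2R) with R = 0.0232 m.
B = 424 × 3.25×10⁻⁵ T = 1.38×10⁻² T.

B ≈ 13.8 mT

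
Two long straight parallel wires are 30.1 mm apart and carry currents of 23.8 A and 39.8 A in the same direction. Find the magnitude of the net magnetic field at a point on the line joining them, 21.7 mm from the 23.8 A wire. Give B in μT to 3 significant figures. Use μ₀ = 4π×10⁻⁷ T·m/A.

B ≈ 728 μT

Each long wire gives B = μ₀I/(2πd). Distances are d₁ = 0.0217 m and d₂ = 0.0084 m.
B₁ = 2.19×10⁻⁴ T, B₂ = 9.48×10⁻⁴ T.
Between parallel currents the two contributions point in opposite directions, so they subtract. B = |B₁ − B₂| = |2.19×10⁻⁴ − 9.48×10⁻⁴| = 7.28×10⁻⁴ T.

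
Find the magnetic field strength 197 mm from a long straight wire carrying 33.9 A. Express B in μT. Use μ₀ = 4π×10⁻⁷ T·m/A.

B ≈ 34.4 μT

For an infinitely long straight wire, B = μ₀I/(2πd).
B = (4π×10⁻⁷ × 33.9) / (2π × 0.197) = 3.44×10⁻⁵ T.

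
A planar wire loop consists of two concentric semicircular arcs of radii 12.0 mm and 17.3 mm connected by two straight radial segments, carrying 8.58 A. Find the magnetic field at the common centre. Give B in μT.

B ≈ 68.8 μT

The radial connectors point toward the centre, so dl × r̂ = 0 and they contribute nothing.
Each semicircle gives μ₀I/(4R): inner arc 2.25×10⁻⁴ T, outer arc 1.56×10⁻⁴ T.
The two arcs carry current in opposite angular senses, so their fields oppose: B = |2.25×10⁻⁴ − 1.56×10⁻⁴| = 6.88×10⁻⁵ T.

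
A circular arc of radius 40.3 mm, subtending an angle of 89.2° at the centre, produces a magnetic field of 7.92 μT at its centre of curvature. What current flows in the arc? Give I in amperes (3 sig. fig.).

I ≈ 2.05 A

For a circular arc, B = μ₀Iφ/(4πR) with φ in radians; here φ = 1.557 rad.
So I = 4πRB/(μ₀φ) = 4π × 0.0403 × 7.92×10⁻⁶ / (4π×10⁻⁷ × 1.557) = 2.05 A.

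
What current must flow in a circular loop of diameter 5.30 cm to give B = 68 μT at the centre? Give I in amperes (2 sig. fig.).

I ≈ 2.9 A

At the centre of a circular loop B = μ₀I/(2R), so I = 2RB/μ₀.
With R = 0.0265 m, I = 2 × 0.0265 × 6.80×10⁻⁵ / (4π×10⁻⁷) = 2.87 A.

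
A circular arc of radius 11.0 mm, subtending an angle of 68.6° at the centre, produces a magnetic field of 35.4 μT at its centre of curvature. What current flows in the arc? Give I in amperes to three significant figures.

For a circular arc, B = μ₀Iφ/(4πR) with φ in radians; here φ = 1.197 rad.
So I = 4πRB/(μ₀φ) = 4π × 0.011 × 3.54×10⁻⁵ / (4π×10⁻⁷ × 1.197) = 3.25 A.

I ≈ 3.25 A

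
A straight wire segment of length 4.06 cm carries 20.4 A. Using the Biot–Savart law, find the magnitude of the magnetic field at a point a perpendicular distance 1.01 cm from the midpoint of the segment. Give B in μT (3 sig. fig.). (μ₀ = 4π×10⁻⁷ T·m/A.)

For a finite straight segment, B = (μ₀I/4πd)(sinθ₁ + sinθ₂), where θ₁, θ₂ are the angles from the perpendicular to each end.
The perpendicular from the point meets the wire at its midpoint, so each end is L/2 = 0.0203 m away along the wire.
sinθ₁ = 0.0203/√(0.0203²+0.0101²) = 0.8953; sinθ₂ = 0.0203/√(0.0203²+0.0101²) = 0.8953.
B = (4π×10⁻⁷ × 20.4) / (4π × 0.0101) × (0.8953 + 0.8953) = 3.62×10⁻⁴ T.

B ≈ 362 μT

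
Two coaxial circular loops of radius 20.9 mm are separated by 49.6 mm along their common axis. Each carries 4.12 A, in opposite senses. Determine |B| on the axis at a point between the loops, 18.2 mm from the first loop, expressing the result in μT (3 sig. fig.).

B ≈ 32.1 μT

Each loop contributes B = μ₀IR²/[2(R²+z²)^(3/2)] on the axis, with z measured from that loop.
Loop 1 (z = 0.0182 m): B₁ = 5.31×10⁻⁵ T. Loop 2 (z = 0.0314 m): B₂ = 2.11×10⁻⁵ T.
The fields oppose: B = |B₁ − B₂| = 3.21×10⁻⁵ T.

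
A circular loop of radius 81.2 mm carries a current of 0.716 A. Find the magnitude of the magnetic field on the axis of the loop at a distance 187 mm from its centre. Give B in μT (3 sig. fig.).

On the axis of a circular loop, B = μ₀IR² / [2(R²+z²)^(3/2)].
R² + z² = (0.0812)² + (0.187)² = 0.04156 m², and (R²+z²)^(3/2) = 8.47×10⁻³ m³.
B = (4π×10⁻⁷ × 0.716 × 0.006593) / (2 × 8.47×10⁻³) = 3.50×10⁻⁷ T.

B ≈ 0.350 μT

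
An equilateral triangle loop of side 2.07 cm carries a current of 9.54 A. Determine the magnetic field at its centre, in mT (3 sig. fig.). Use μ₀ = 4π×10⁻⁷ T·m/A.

B ≈ 0.830 mT

Each side is a finite straight segment at perpendicular distance d = a/(2 tan(π/3)) = 0.005976 m from the centre, with end-angles ±π/3.
One side contributes B₁ = (μ₀I/4πd)·2 sin(π/3) = 2.77×10⁻⁴ T.
All 3 sides add in the same direction: B = 3 × 2.77×10⁻⁴ = 8.30×10⁻⁴ T.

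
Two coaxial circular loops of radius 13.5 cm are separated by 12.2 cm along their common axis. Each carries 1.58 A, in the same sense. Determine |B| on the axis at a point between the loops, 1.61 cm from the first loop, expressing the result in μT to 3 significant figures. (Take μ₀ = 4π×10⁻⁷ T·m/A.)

Each loop contributes B = μ₀IR²/[2(R²+z²)^(3/2)] on the axis, with z measured from that loop.
Loop 1 (z = 0.0161 m): B₁ = 7.20×10⁻⁶ T. Loop 2 (z = 0.1059 m): B₂ = 3.58×10⁻⁶ T.
The fields add: B = B₁ + B₂ = 1.08×10⁻⁵ T.

B ≈ 10.8 μT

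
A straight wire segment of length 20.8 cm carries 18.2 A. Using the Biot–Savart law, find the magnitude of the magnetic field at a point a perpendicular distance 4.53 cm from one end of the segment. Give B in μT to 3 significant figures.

B ≈ 39.3 μT

For a finite straight segment, B = (μ₀I/4πd)(sinθ₁ + sinθ₂), where θ₁, θ₂ are the angles from the perpendicular to each end.
The perpendicular foot is at one end, so the two end-offsets along the wire are 0 and L = 0.208 m.
sinθ₁ = 0/√(0²+0.0453²) = 0.0000; sinθ₂ = 0.208/√(0.208²+0.0453²) = 0.9771.
B = (4π×10⁻⁷ × 18.2) / (4π × 0.0453) × (0.0000 + 0.9771) = 3.93×10⁻⁵ T.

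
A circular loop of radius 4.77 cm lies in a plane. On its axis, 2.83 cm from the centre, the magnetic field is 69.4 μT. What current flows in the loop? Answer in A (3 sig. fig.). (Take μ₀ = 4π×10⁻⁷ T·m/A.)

I ≈ 8.28 A

On the axis of a loop, B = μ₀IR²/[2(R²+z²)^(3/2)], so I = 2B(R²+z²)^(3/2)/(μ₀R²).
R² + z² = 0.002275 + 0.0008009 = 0.003076 m²; raised to 3/2 gives 1.71×10⁻⁴ m³.
I = 2 × 6.94×10⁻⁵ × 1.71×10⁻⁴ / (1.26×10⁻⁶ × 0.002275) = 8.28 A.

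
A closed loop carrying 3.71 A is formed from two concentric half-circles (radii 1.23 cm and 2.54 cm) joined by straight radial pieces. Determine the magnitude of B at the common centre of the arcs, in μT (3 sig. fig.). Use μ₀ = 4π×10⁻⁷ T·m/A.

The radial connectors point toward the centre, so dl × r̂ = 0 and they contribute nothing.
Each semicircle gives μ₀I/(4R): inner arc 9.48×10⁻⁵ T, outer arc 4.59×10⁻⁵ T.
The two arcs carry current in opposite angular senses, so their fields oppose: B = |9.48×10⁻⁵ − 4.59×10⁻⁵| = 4.89×10⁻⁵ T.

B ≈ 48.9 μT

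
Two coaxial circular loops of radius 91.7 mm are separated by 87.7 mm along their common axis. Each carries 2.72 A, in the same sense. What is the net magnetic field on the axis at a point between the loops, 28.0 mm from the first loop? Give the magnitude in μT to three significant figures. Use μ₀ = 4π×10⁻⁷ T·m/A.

B ≈ 27.3 μT

Each loop contributes B = μ₀IR²/[2(R²+z²)^(3/2)] on the axis, with z measured from that loop.
Loop 1 (z = 0.028 m): B₁ = 1.63×10⁻⁵ T. Loop 2 (z = 0.0597 m): B₂ = 1.10×10⁻⁵ T.
The fields add: B = B₁ + B₂ = 2.73×10⁻⁵ T.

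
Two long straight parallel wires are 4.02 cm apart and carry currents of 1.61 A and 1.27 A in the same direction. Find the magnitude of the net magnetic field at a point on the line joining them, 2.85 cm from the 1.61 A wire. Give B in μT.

B ≈ 10.4 μT

Each long wire gives B = μ₀I/(2πd). Distances are d₁ = 0.0285 m and d₂ = 0.0117 m.
B₁ = 1.13×10⁻⁵ T, B₂ = 2.17×10⁻⁵ T.
Between parallel currents the two contributions point in opposite directions, so they subtract. B = |B₁ − B₂| = |1.13×10⁻⁵ − 2.17×10⁻⁵| = 1.04×10⁻⁵ T.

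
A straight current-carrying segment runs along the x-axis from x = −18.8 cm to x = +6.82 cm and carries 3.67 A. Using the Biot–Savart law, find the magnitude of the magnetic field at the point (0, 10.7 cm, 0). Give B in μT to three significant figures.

For a finite straight segment, B = (μ₀I/4πd)(sinθ₁ + sinθ₂), where θ₁, θ₂ are the angles from the perpendicular to each end.
The perpendicular distance is d = 0.107 m; the end-offsets along the wire are a = 0.188 m and b = 0.0682 m.
sinθ₁ = 0.188/√(0.188²+0.107²) = 0.8691; sinθ₂ = 0.0682/√(0.0682²+0.107²) = 0.5375.
B = (4π×10⁻⁷ × 3.67) / (4π × 0.107) × (0.8691 + 0.5375) = 4.82×10⁻⁶ T.

B ≈ 4.82 μT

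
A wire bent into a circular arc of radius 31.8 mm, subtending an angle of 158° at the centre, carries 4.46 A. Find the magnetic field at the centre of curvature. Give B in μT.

B ≈ 38.7 μT

The Biot–Savart field of a circular arc at its centre is B = μ₀Iφ/(4πR), with φ = 2.758 rad.
B = (4π×10⁻⁷ × 4.46 × 2.758) / (4π × 0.0318) = 3.87×10⁻⁵ T.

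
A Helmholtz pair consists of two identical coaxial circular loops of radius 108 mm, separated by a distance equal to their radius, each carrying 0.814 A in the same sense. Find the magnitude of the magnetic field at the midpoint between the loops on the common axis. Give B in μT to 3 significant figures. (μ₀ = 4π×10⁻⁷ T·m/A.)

Each loop contributes B = μ₀IR²/[2(R²+z²)^(3/2)] on the axis, with z measured from that loop.
Loop 1 (z = 0.054 m): B₁ = 3.39×10⁻⁶ T. Loop 2 (z = 0.054 m): B₂ = 3.39×10⁻⁶ T.
The fields add: B = B₁ + B₂ = 6.78×10⁻⁶ T.

B ≈ 6.78 μT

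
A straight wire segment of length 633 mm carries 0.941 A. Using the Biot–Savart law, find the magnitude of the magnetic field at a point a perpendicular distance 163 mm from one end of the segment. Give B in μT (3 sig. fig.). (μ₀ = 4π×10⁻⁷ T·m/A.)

For a finite straight segment, B = (μ₀I/4πd)(sinθ₁ + sinθ₂), where θ₁, θ₂ are the angles from the perpendicular to each end.
The perpendicular foot is at one end, so the two end-offsets along the wire are 0 and L = 0.633 m.
sinθ₁ = 0/√(0²+0.163²) = 0.0000; sinθ₂ = 0.633/√(0.633²+0.163²) = 0.9684.
B = (4π×10⁻⁷ × 0.941) / (4π × 0.163) × (0.0000 + 0.9684) = 5.59×10⁻⁷ T.

B ≈ 0.559 μT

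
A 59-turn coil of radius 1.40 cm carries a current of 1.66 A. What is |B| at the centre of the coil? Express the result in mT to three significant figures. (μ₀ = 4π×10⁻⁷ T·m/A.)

For an N-turn flat coil, B = Nμ₀I/(2R) with R = 0.014 m.
B = 59 × 7.45×10⁻⁵ T = 4.40×10⁻³ T.

B ≈ 4.40 mT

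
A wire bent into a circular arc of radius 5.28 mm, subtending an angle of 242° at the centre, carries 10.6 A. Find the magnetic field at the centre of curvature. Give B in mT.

B ≈ 0.848 mT

The Biot–Savart field of a circular arc at its centre is B = μ₀Iφ/(4πR), with φ = 4.224 rad.
B = (4π×10⁻⁷ × 10.6 × 4.224) / (4π × 0.00528) = 8.48×10⁻⁴ T.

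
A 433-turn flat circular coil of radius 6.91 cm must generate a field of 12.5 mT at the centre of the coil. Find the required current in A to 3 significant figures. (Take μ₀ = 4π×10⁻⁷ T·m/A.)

I ≈ 3.17 A

For an N-turn coil, B = Nμ₀I/(2R) with R = 0.0691 m, so I = 2RB/(Nμ₀) = 2 × 0.0691 × 1.25×10⁻² / (433 × 4π×10⁻⁷) = 3.17 A.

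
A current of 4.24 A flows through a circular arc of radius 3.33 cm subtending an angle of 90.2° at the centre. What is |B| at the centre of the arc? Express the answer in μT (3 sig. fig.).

B ≈ 20.0 μT

The Biot–Savart field of a circular arc at its centre is B = μ₀Iφ/(4πR), with φ = 1.574 rad.
B = (4π×10⁻⁷ × 4.24 × 1.574) / (4π × 0.0333) = 2.00×10⁻⁵ T.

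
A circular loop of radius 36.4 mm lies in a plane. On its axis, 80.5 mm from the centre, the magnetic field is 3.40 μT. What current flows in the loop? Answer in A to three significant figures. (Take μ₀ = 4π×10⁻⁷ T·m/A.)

On the axis of a loop, B = μ₀IR²/[2(R²+z²)^(3/2)], so I = 2B(R²+z²)^(3/2)/(μ₀R²).
R² + z² = 0.001325 + 0.00648 = 0.007805 m²; raised to 3/2 gives 6.90×10⁻⁴ m³.
I = 2 × 3.40×10⁻⁶ × 6.90×10⁻⁴ / (1.26×10⁻⁶ × 0.001325) = 2.82 A.

I ≈ 2.82 A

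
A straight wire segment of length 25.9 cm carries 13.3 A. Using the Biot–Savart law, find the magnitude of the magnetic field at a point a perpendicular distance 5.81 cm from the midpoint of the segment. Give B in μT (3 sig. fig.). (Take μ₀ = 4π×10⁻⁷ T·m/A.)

For a finite straight segment, B = (μ₀I/4πd)(sinθ₁ + sinθ₂), where θ₁, θ₂ are the angles from the perpendicular to each end.
The perpendicular from the point meets the wire at its midpoint, so each end is L/2 = 0.1295 m away along the wire.
sinθ₁ = 0.1295/√(0.1295²+0.0581²) = 0.9124; sinθ₂ = 0.1295/√(0.1295²+0.0581²) = 0.9124.
B = (4π×10⁻⁷ × 13.3) / (4π × 0.0581) × (0.9124 + 0.9124) = 4.18×10⁻⁵ T.

B ≈ 41.8 μT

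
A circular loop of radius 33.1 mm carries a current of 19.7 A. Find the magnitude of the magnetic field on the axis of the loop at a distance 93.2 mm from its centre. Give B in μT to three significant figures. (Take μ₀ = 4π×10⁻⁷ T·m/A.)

B ≈ 14.0 μT

On the axis of a circular loop, B = μ₀IR² / [2(R²+z²)^(3/2)].
R² + z² = (0.0331)² + (0.0932)² = 0.009782 m², and (R²+z²)^(3/2) = 9.67×10⁻⁴ m³.
B = (4π×10⁻⁷ × 19.7 × 0.001096) / (2 × 9.67×10⁻⁴) = 1.40×10⁻⁵ T.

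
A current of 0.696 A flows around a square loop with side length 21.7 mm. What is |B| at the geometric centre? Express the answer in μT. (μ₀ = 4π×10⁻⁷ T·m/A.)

Each side is a finite straight segment at perpendicular distance d = a/(2 tan(π/4)) = 0.01085 m from the centre, with end-angles ±π/4.
One side contributes B₁ = (μ₀I/4πd)·2 sin(π/4) = 9.07×10⁻⁶ T.
All 4 sides add in the same direction: B = 4 × 9.07×10⁻⁶ = 3.63×10⁻⁵ T.

B ≈ 36.3 μT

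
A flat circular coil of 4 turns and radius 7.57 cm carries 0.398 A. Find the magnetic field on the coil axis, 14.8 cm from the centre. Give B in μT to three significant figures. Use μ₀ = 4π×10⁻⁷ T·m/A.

B ≈ 1.25 μT

For an N-turn flat coil, B = Nμ₀IR²/[2(R²+z²)^(3/2)] with R = 0.0757 m, z = 0.148 m.
B = 4 × 3.12×10⁻⁷ T = 1.25×10⁻⁶ T.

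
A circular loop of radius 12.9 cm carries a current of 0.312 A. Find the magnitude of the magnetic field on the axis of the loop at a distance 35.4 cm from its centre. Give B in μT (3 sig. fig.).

On the axis of a circular loop, B = μ₀IR² / [2(R²+z²)^(3/2)].
R² + z² = (0.129)² + (0.354)² = 0.142 m², and (R²+z²)^(3/2) = 5.35×10⁻² m³.
B = (4π×10⁻⁷ × 0.312 × 0.01664) / (2 × 5.35×10⁻²) = 6.10×10⁻⁸ T.

B ≈ 0.0610 μT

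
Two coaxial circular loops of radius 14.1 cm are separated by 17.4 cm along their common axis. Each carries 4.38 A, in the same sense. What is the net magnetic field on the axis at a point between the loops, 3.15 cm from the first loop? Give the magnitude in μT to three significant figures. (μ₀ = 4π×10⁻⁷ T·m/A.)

Each loop contributes B = μ₀IR²/[2(R²+z²)^(3/2)] on the axis, with z measured from that loop.
Loop 1 (z = 0.0315 m): B₁ = 1.81×10⁻⁵ T. Loop 2 (z = 0.1425 m): B₂ = 6.79×10⁻⁶ T.
The fields add: B = B₁ + B₂ = 2.49×10⁻⁵ T.

B ≈ 24.9 μT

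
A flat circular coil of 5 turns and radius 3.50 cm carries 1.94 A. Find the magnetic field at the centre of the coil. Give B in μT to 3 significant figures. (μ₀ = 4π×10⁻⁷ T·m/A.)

B ≈ 174 μT

For an N-turn flat coil, B = Nμ₀I/(2R) with R = 0.035 m.
B = 5 × 3.48×10⁻⁵ T = 1.74×10⁻⁴ T.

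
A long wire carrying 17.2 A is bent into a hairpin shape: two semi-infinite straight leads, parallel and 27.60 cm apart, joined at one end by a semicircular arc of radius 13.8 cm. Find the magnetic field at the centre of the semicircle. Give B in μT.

B ≈ 64.1 μT

The semicircular arc contributes B_arc = μ₀I·π/(4πR) = μ₀I/(4R) = 3.92×10⁻⁵ T.
Each semi-infinite lead is at perpendicular distance R = 0.138 m from the centre, with the perpendicular foot at its near end, so it contributes μ₀I/(4πR); both point the same way, together 2.49×10⁻⁵ T.
Arc and leads all point the same direction: B = 3.92×10⁻⁵ + 2.49×10⁻⁵ = 6.41×10⁻⁵ T.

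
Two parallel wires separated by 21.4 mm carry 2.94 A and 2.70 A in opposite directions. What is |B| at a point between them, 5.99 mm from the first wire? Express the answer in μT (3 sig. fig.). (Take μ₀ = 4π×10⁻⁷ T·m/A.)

Each long wire gives B = μ₀I/(2πd). Distances are d₁ = 0.00599 m and d₂ = 0.01541 m.
B₁ = 9.82×10⁻⁵ T, B₂ = 3.50×10⁻⁵ T.
Between antiparallel currents both contributions point the same way, so they add. B = B₁ + B₂ = 9.82×10⁻⁵ + 3.50×10⁻⁵ = 1.33×10⁻⁴ T.

B ≈ 133 μT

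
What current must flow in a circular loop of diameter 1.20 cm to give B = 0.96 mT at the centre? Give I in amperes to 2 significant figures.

At the centre of a circular loop B = μ₀I/(2R), so I = 2RB/μ₀.
With R = 0.006 m, I = 2 × 0.006 × 9.60×10⁻⁴ / (4π×10⁻⁷) = 9.17 A.

I ≈ 9.2 A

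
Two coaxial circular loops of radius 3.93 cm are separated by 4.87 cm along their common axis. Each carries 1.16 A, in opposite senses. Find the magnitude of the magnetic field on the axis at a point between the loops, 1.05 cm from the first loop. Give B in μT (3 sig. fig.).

Each loop contributes B = μ₀IR²/[2(R²+z²)^(3/2)] on the axis, with z measured from that loop.
Loop 1 (z = 0.0105 m): B₁ = 1.67×10⁻⁵ T. Loop 2 (z = 0.0382 m): B₂ = 6.84×10⁻⁶ T.
The fields oppose: B = |B₁ − B₂| = 9.89×10⁻⁶ T.

B ≈ 9.89 μT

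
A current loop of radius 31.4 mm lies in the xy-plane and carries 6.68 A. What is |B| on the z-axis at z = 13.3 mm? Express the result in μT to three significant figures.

B ≈ 104 μT

On the axis of a circular loop, B = μ₀IR² / [2(R²+z²)^(3/2)].
R² + z² = (0.0314)² + (0.0133)² = 0.001163 m², and (R²+z²)^(3/2) = 3.97×10⁻⁵ m³.
B = (4π×10⁻⁷ × 6.68 × 0.000986) / (2 × 3.97×10⁻⁵) = 1.04×10⁻⁴ T.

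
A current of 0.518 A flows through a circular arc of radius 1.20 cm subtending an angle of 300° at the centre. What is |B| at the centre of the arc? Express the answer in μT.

The Biot–Savart field of a circular arc at its centre is B = μ₀Iφ/(4πR), with φ = 5.236 rad.
B = (4π×10⁻⁷ × 0.518 × 5.236) / (4π × 0.012) = 2.26×10⁻⁵ T.

B ≈ 22.6 μT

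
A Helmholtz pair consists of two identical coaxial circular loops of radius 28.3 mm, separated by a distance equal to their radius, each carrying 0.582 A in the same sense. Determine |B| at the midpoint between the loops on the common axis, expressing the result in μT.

Each loop contributes B = μ₀IR²/[2(R²+z²)^(3/2)] on the axis, with z measured from that loop.
Loop 1 (z = 0.01415 m): B₁ = 9.25×10⁻⁶ T. Loop 2 (z = 0.01415 m): B₂ = 9.25×10⁻⁶ T.
The fields add: B = B₁ + B₂ = 1.85×10⁻⁵ T.

B ≈ 18.5 μT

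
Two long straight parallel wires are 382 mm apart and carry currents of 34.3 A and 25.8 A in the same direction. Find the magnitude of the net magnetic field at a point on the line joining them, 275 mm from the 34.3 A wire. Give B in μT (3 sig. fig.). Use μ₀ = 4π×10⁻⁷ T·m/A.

Each long wire gives B = μ₀I/(2πd). Distances are d₁ = 0.275 m and d₂ = 0.107 m.
B₁ = 2.49×10⁻⁵ T, B₂ = 4.82×10⁻⁵ T.
Between parallel currents the two contributions point in opposite directions, so they subtract. B = |B₁ − B₂| = |2.49×10⁻⁵ − 4.82×10⁻⁵| = 2.33×10⁻⁵ T.

B ≈ 23.3 μT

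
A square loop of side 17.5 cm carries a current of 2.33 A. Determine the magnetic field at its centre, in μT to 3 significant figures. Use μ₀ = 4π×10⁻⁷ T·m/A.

Each side is a finite straight segment at perpendicular distance d = a/(2 tan(π/4)) = 0.0875 m from the centre, with end-angles ±π/4.
One side contributes B₁ = (μ₀I/4πd)·2 sin(π/4) = 3.77×10⁻⁶ T.
All 4 sides add in the same direction: B = 4 × 3.77×10⁻⁶ = 1.51×10⁻⁵ T.

B ≈ 15.1 μT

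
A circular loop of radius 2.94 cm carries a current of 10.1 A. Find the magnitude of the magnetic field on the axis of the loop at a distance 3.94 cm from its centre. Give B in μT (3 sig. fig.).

On the axis of a circular loop, B = μ₀IR² / [2(R²+z²)^(3/2)].
R² + z² = (0.0294)² + (0.0394)² = 0.002417 m², and (R²+z²)^(3/2) = 1.19×10⁻⁴ m³.
B = (4π×10⁻⁷ × 10.1 × 0.0008644) / (2 × 1.19×10⁻⁴) = 4.62×10⁻⁵ T.

B ≈ 46.2 μT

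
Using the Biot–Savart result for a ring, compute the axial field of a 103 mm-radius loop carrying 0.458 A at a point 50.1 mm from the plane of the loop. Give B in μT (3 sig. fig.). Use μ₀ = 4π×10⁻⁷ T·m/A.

B ≈ 2.03 μT

On the axis of a circular loop, B = μ₀IR² / [2(R²+z²)^(3/2)].
R² + z² = (0.103)² + (0.0501)² = 0.01312 m², and (R²+z²)^(3/2) = 1.50×10⁻³ m³.
B = (4π×10⁻⁷ × 0.458 × 0.01061) / (2 × 1.50×10⁻³) = 2.03×10⁻⁶ T.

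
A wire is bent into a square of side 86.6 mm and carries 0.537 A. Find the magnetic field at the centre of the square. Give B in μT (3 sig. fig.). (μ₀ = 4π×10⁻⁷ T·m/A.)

B ≈ 7.02 μT

Each side is a finite straight segment at perpendicular distance d = a/(2 tan(π/4)) = 0.0433 m from the centre, with end-angles ±π/4.
One side contributes B₁ = (μ₀I/4πd)·2 sin(π/4) = 1.75×10⁻⁶ T.
All 4 sides add in the same direction: B = 4 × 1.75×10⁻⁶ = 7.02×10⁻⁶ T.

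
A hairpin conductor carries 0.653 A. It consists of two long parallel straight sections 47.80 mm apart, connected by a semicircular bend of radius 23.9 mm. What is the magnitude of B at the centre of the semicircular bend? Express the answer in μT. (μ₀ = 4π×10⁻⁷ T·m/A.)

B ≈ 14.0 μT

The semicircular arc contributes B_arc = μ₀I·π/(4πR) = μ₀I/(4R) = 8.58×10⁻⁶ T.
Each semi-infinite lead is at perpendicular distance R = 0.0239 m from the centre, with the perpendicular foot at its near end, so it contributes μ₀I/(4πR); both point the same way, together 5.46×10⁻⁶ T.
Arc and leads all point the same direction: B = 8.58×10⁻⁶ + 5.46×10⁻⁶ = 1.40×10⁻⁵ T.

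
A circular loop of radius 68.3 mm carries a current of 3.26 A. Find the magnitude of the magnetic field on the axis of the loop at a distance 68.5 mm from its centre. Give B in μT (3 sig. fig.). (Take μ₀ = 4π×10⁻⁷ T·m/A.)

On the axis of a circular loop, B = μ₀IR² / [2(R²+z²)^(3/2)].
R² + z² = (0.0683)² + (0.0685)² = 0.009357 m², and (R²+z²)^(3/2) = 9.05×10⁻⁴ m³.
B = (4π×10⁻⁷ × 3.26 × 0.004665) / (2 × 9.05×10⁻⁴) = 1.06×10⁻⁵ T.

B ≈ 10.6 μT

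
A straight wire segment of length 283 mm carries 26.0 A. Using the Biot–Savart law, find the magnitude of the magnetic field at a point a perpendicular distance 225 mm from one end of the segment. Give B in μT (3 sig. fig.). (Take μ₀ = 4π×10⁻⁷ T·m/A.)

For a finite straight segment, B = (μ₀I/4πd)(sinθ₁ + sinθ₂), where θ₁, θ₂ are the angles from the perpendicular to each end.
The perpendicular foot is at one end, so the two end-offsets along the wire are 0 and L = 0.283 m.
sinθ₁ = 0/√(0²+0.225²) = 0.0000; sinθ₂ = 0.283/√(0.283²+0.225²) = 0.7828.
B = (4π×10⁻⁷ × 26.0) / (4π × 0.225) × (0.0000 + 0.7828) = 9.05×10⁻⁶ T.

B ≈ 9.05 μT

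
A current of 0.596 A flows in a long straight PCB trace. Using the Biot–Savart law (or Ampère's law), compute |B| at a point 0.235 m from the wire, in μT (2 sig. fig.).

For an infinitely long straight wire, B = μ₀I/(2πd).
B = (4π×10⁻⁷ × 0.596) / (2π × 0.235) = 5.07×10⁻⁷ T.

B ≈ 0.51 μT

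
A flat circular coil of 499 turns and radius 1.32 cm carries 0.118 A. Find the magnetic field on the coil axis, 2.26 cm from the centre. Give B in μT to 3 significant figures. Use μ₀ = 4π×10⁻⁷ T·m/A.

B ≈ 360 μT

For an N-turn flat coil, B = Nμ₀IR²/[2(R²+z²)^(3/2)] with R = 0.0132 m, z = 0.0226 m.
B = 499 × 7.21×10⁻⁷ T = 3.60×10⁻⁴ T.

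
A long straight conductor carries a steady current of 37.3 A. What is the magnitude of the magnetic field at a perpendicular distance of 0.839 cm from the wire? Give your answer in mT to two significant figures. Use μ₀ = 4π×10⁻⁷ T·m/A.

For an infinitely long straight wire, B = μ₀I/(2πd).
B = (4π×10⁻⁷ × 37.3) / (2π × 0.00839) = 8.89×10⁻⁴ T.

B ≈ 0.89 mT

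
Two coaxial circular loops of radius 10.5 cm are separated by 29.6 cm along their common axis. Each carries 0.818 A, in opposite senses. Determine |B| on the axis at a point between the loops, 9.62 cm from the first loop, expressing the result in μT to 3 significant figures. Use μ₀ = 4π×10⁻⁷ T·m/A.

B ≈ 1.47 μT

Each loop contributes B = μ₀IR²/[2(R²+z²)^(3/2)] on the axis, with z measured from that loop.
Loop 1 (z = 0.0962 m): B₁ = 1.96×10⁻⁶ T. Loop 2 (z = 0.1998 m): B₂ = 4.93×10⁻⁷ T.
The fields oppose: B = |B₁ − B₂| = 1.47×10⁻⁶ T.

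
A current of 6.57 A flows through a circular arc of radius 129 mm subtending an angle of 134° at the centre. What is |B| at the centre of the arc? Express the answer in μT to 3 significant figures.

The Biot–Savart field of a circular arc at its centre is B = μ₀Iφ/(4πR), with φ = 2.339 rad.
B = (4π×10⁻⁷ × 6.57 × 2.339) / (4π × 0.129) = 1.19×10⁻⁵ T.

B ≈ 11.9 μT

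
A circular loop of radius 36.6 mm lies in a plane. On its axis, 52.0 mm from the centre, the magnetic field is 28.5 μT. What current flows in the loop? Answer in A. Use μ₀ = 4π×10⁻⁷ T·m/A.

I ≈ 8.71 A

On the axis of a loop, B = μ₀IR²/[2(R²+z²)^(3/2)], so I = 2B(R²+z²)^(3/2)/(μ₀R²).
R² + z² = 0.00134 + 0.002704 = 0.004044 m²; raised to 3/2 gives 2.57×10⁻⁴ m³.
I = 2 × 2.85×10⁻⁵ × 2.57×10⁻⁴ / (1.26×10⁻⁶ × 0.00134) = 8.71 A.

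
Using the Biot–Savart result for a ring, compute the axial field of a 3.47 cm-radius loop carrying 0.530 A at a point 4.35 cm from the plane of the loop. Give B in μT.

B ≈ 2.33 μT

On the axis of a circular loop, B = μ₀IR² / [2(R²+z²)^(3/2)].
R² + z² = (0.0347)² + (0.0435)² = 0.003096 m², and (R²+z²)^(3/2) = 1.72×10⁻⁴ m³.
B = (4π×10⁻⁷ × 0.530 × 0.001204) / (2 × 1.72×10⁻⁴) = 2.33×10⁻⁶ T.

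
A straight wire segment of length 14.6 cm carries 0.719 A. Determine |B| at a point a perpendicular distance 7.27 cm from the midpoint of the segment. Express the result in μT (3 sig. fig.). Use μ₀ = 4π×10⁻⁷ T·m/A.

For a finite straight segment, B = (μ₀I/4πd)(sinθ₁ + sinθ₂), where θ₁, θ₂ are the angles from the perpendicular to each end.
The perpendicular from the point meets the wire at its midpoint, so each end is L/2 = 0.073 m away along the wire.
sinθ₁ = 0.073/√(0.073²+0.0727²) = 0.7086; sinθ₂ = 0.073/√(0.073²+0.0727²) = 0.7086.
B = (4π×10⁻⁷ × 0.719) / (4π × 0.0727) × (0.7086 + 0.7086) = 1.40×10⁻⁶ T.

B ≈ 1.40 μT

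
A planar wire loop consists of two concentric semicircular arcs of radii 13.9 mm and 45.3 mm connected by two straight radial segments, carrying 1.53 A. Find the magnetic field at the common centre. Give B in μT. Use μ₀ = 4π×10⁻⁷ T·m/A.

The radial connectors point toward the centre, so dl × r̂ = 0 and they contribute nothing.
Each semicircle gives μ₀I/(4R): inner arc 3.46×10⁻⁵ T, outer arc 1.06×10⁻⁵ T.
The two arcs carry current in opposite angular senses, so their fields oppose: B = |3.46×10⁻⁵ − 1.06×10⁻⁵| = 2.40×10⁻⁵ T.

B ≈ 24.0 μT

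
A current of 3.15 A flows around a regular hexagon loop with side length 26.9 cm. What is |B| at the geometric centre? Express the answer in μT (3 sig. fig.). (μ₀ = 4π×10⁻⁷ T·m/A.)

Each side is a finite straight segment at perpendicular distance d = a/(2 tan(π/6)) = 0.233 m from the centre, with end-angles ±π/6.
One side contributes B₁ = (μ₀I/4πd)·2 sin(π/6) = 1.35×10⁻⁶ T.
All 6 sides add in the same direction: B = 6 × 1.35×10⁻⁶ = 8.11×10⁻⁶ T.

B ≈ 8.11 μT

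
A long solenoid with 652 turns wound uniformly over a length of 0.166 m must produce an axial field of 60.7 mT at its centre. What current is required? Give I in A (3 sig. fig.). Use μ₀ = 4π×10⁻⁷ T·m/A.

Inside a long solenoid B = μ₀nI with n = 3928 m⁻¹, so I = B/(μ₀n).
I = 6.07×10⁻² / (4π×10⁻⁷ × 3928) = 12.3 A.

I ≈ 12.3 A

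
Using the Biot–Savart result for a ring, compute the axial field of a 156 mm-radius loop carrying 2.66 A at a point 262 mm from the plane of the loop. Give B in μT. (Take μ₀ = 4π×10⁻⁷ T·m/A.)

On the axis of a circular loop, B = μ₀IR² / [2(R²+z²)^(3/2)].
R² + z² = (0.156)² + (0.262)² = 0.09298 m², and (R²+z²)^(3/2) = 2.84×10⁻² m³.
B = (4π×10⁻⁷ × 2.66 × 0.02434) / (2 × 2.84×10⁻²) = 1.43×10⁻⁶ T.

B ≈ 1.43 μT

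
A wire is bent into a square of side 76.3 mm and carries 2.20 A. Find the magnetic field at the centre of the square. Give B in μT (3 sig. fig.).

Each side is a finite straight segment at perpendicular distance d = a/(2 tan(π/4)) = 0.03815 m from the centre, with end-angles ±π/4.
One side contributes B₁ = (μ₀I/4πd)·2 sin(π/4) = 8.16×10⁻⁶ T.
All 4 sides add in the same direction: B = 4 × 8.16×10⁻⁶ = 3.26×10⁻⁵ T.

B ≈ 32.6 μT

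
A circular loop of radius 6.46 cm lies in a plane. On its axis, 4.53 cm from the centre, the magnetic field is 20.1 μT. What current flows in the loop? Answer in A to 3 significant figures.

On the axis of a loop, B = μ₀IR²/[2(R²+z²)^(3/2)], so I = 2B(R²+z²)^(3/2)/(μ₀R²).
R² + z² = 0.004173 + 0.002052 = 0.006225 m²; raised to 3/2 gives 4.91×10⁻⁴ m³.
I = 2 × 2.01×10⁻⁵ × 4.91×10⁻⁴ / (1.26×10⁻⁶ × 0.004173) = 3.77 A.

I ≈ 3.77 A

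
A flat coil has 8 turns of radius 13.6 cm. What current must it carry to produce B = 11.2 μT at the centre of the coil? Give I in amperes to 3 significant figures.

For an N-turn coil, B = Nμ₀I/(2R) with R = 0.136 m, so I = 2RB/(Nμ₀) = 2 × 0.136 × 1.12×10⁻⁵ / (8 × 4π×10⁻⁷) = 0.303 A.

I ≈ 0.303 A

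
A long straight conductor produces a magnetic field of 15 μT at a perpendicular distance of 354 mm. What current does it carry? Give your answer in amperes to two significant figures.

For a long straight wire B = μ₀I/(2πd), so I = 2πdB/μ₀.
I = 2π × 0.354 × 1.50×10⁻⁵ / (4π×10⁻⁷) = 26.5 A.

I ≈ 27 A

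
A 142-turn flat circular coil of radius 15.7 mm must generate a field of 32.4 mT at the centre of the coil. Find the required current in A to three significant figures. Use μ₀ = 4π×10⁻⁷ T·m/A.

For an N-turn coil, B = Nμ₀I/(2R) with R = 0.0157 m, so I = 2RB/(Nμ₀) = 2 × 0.0157 × 3.24×10⁻² / (142 × 4π×10⁻⁷) = 5.70 A.

I ≈ 5.70 A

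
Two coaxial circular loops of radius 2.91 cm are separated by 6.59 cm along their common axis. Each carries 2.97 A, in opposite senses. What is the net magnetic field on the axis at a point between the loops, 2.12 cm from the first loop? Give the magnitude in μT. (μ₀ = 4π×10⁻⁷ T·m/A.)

B ≈ 23.4 μT

Each loop contributes B = μ₀IR²/[2(R²+z²)^(3/2)] on the axis, with z measured from that loop.
Loop 1 (z = 0.0212 m): B₁ = 3.39×10⁻⁵ T. Loop 2 (z = 0.0447 m): B₂ = 1.04×10⁻⁵ T.
The fields oppose: B = |B₁ − B₂| = 2.34×10⁻⁵ T.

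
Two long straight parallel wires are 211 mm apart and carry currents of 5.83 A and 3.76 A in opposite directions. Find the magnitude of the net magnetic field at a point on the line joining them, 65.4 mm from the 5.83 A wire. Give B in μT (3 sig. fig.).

B ≈ 23.0 μT

Each long wire gives B = μ₀I/(2πd). Distances are d₁ = 0.0654 m and d₂ = 0.1456 m.
B₁ = 1.78×10⁻⁵ T, B₂ = 5.16×10⁻⁶ T.
Between antiparallel currents both contributions point the same way, so they add. B = B₁ + B₂ = 1.78×10⁻⁵ + 5.16×10⁻⁶ = 2.30×10⁻⁵ T.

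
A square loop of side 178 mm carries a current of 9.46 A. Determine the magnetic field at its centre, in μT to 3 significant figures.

Each side is a finite straight segment at perpendicular distance d = a/(2 tan(π/4)) = 0.089 m from the centre, with end-angles ±π/4.
One side contributes B₁ = (μ₀I/4πd)·2 sin(π/4) = 1.50×10⁻⁵ T.
All 4 sides add in the same direction: B = 4 × 1.50×10⁻⁵ = 6.01×10⁻⁵ T.

B ≈ 60.1 μT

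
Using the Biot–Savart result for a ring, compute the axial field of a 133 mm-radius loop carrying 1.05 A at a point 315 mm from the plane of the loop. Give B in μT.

B ≈ 0.292 μT

On the axis of a circular loop, B = μ₀IR² / [2(R²+z²)^(3/2)].
R² + z² = (0.133)² + (0.315)² = 0.1169 m², and (R²+z²)^(3/2) = 4.00×10⁻² m³.
B = (4π×10⁻⁷ × 1.05 × 0.01769) / (2 × 4.00×10⁻²) = 2.92×10⁻⁷ T.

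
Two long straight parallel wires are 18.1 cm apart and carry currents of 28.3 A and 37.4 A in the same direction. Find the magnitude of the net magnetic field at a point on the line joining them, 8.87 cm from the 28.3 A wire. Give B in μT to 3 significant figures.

B ≈ 17.2 μT

Each long wire gives B = μ₀I/(2πd). Distances are d₁ = 0.0887 m and d₂ = 0.0923 m.
B₁ = 6.38×10⁻⁵ T, B₂ = 8.10×10⁻⁵ T.
Between parallel currents the two contributions point in opposite directions, so they subtract. B = |B₁ − B₂| = |6.38×10⁻⁵ − 8.10×10⁻⁵| = 1.72×10⁻⁵ T.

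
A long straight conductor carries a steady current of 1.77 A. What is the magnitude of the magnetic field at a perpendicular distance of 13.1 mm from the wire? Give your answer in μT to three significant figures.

For an infinitely long straight wire, B = μ₀I/(2πd).
B = (4π×10⁻⁷ × 1.77) / (2π × 0.0131) = 2.70×10⁻⁵ T.

B ≈ 27.0 μT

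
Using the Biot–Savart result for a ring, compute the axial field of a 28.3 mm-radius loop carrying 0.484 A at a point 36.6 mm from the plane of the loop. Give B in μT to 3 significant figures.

B ≈ 2.46 μT

On the axis of a circular loop, B = μ₀IR² / [2(R²+z²)^(3/2)].
R² + z² = (0.0283)² + (0.0366)² = 0.00214 m², and (R²+z²)^(3/2) = 9.90×10⁻⁵ m³.
B = (4π×10⁻⁷ × 0.484 × 0.0008009) / (2 × 9.90×10⁻⁵) = 2.46×10⁻⁶ T.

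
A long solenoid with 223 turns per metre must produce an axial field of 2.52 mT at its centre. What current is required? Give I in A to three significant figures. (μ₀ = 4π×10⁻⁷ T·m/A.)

I ≈ 8.99 A

Inside a long solenoid B = μ₀nI with n = 223 m⁻¹, so I = B/(μ₀n).
I = 2.52×10⁻³ / (4π×10⁻⁷ × 223) = 8.99 A.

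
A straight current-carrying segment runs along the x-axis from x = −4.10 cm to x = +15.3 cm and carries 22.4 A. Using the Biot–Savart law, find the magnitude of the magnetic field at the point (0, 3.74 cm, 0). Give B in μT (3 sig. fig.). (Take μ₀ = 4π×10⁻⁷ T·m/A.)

For a finite straight segment, B = (μ₀I/4πd)(sinθ₁ + sinθ₂), where θ₁, θ₂ are the angles from the perpendicular to each end.
The perpendicular distance is d = 0.0374 m; the end-offsets along the wire are a = 0.041 m and b = 0.153 m.
sinθ₁ = 0.041/√(0.041²+0.0374²) = 0.7388; sinθ₂ = 0.153/√(0.153²+0.0374²) = 0.9714.
B = (4π×10⁻⁷ × 22.4) / (4π × 0.0374) × (0.7388 + 0.9714) = 1.02×10⁻⁴ T.

B ≈ 102 μT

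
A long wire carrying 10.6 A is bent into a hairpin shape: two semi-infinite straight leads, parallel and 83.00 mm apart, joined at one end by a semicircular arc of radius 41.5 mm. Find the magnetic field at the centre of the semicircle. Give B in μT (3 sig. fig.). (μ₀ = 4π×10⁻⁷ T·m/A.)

The semicircular arc contributes B_arc = μ₀I·π/(4πR) = μ₀I/(4R) = 8.02×10⁻⁵ T.
Each semi-infinite lead is at perpendicular distance R = 0.0415 m from the centre, with the perpendicular foot at its near end, so it contributes μ₀I/(4πR); both point the same way, together 5.11×10⁻⁵ T.
Arc and leads all point the same direction: B = 8.02×10⁻⁵ + 5.11×10⁻⁵ = 1.31×10⁻⁴ T.

B ≈ 131 μT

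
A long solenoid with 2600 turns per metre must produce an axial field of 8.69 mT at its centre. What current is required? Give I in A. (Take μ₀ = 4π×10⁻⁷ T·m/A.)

I ≈ 2.66 A

Inside a long solenoid B = μ₀nI with n = 2600 m⁻¹, so I = B/(μ₀n).
I = 8.69×10⁻³ / (4π×10⁻⁷ × 2600) = 2.66 A.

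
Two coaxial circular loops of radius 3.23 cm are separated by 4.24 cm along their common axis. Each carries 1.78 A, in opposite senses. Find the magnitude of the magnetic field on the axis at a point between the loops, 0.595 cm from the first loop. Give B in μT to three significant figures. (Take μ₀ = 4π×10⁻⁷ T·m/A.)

B ≈ 22.8 μT

Each loop contributes B = μ₀IR²/[2(R²+z²)^(3/2)] on the axis, with z measured from that loop.
Loop 1 (z = 0.00595 m): B₁ = 3.29×10⁻⁵ T. Loop 2 (z = 0.03645 m): B₂ = 1.01×10⁻⁵ T.
The fields oppose: B = |B₁ − B₂| = 2.28×10⁻⁵ T.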